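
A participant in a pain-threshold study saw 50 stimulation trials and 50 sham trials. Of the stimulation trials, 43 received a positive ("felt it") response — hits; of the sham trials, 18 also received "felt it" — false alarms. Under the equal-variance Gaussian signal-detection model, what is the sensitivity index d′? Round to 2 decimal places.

H = 43/50 = 0.8600
FA = 18/50 = 0.3600
Φ⁻¹(0.8600) = 1.0803, Φ⁻¹(0.3600) = -0.3585
d' = z(H) − z(FA) = 1.0803 − (-0.3585) = 1.4388

d′ = 1.44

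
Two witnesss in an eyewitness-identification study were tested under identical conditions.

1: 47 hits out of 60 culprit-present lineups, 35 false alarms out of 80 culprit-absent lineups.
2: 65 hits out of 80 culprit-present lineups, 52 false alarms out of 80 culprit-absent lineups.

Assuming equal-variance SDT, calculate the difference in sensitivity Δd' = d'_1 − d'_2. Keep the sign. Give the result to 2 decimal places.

1: z(0.7833) = 0.783, z(0.4375) = -0.157, d' = 0.940
2: z(0.8125) = 0.887, z(0.6500) = 0.385, d' = 0.502
Δd' = d'_1 − d'_2 = 0.940 − 0.502 = 0.438
1 has the higher sensitivity.

Δd' = 0.44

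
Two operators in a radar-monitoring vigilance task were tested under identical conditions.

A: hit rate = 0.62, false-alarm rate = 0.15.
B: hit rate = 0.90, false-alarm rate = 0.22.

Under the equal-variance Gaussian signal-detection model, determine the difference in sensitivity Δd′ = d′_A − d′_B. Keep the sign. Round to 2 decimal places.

A: z(0.62) = 0.305, z(0.15) = -1.036, d' = 1.341
B: z(0.90) = 1.282, z(0.22) = -0.772, d' = 2.054
Δd' = d'_A − d'_B = 1.341 − 2.054 = -0.713
B has the higher sensitivity.

Δd′ = -0.71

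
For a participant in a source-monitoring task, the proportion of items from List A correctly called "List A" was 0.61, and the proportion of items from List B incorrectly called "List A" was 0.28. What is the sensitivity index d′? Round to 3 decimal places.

z(H) = z(0.61) = 0.2793
z(FA) = z(0.28) = -0.5828
d' = z(H) − z(FA) = 0.2793 − (-0.5828) = 0.8621

d′ = 0.862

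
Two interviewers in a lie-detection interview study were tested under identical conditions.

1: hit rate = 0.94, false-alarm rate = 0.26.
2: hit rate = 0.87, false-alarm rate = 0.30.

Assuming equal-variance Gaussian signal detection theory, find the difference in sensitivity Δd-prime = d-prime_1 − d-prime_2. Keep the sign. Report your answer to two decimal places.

1: z(0.94) = 1.555, z(0.26) = -0.643, d' = 2.198
2: z(0.87) = 1.126, z(0.30) = -0.524, d' = 1.650
Δd' = d'_1 − d'_2 = 2.198 − 1.650 = 0.548
1 has the higher sensitivity.

Δd-prime = 0.55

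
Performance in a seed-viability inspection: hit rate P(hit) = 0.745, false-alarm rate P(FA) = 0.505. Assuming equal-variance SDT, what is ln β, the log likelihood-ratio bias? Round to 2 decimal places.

z(H) = z(0.745) = 0.659
z(FA) = z(0.505) = 0.013
ln β = −½·[z(H)² − z(FA)²] = −0.5 × (0.434 − 0.000) = -0.217

ln β = -0.22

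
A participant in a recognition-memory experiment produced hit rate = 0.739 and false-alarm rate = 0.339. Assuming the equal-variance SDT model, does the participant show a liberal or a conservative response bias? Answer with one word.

z(H) = 0.640, z(FA) = -0.415
c = −½·(z(H) + z(FA)) = -0.1125
c < 0 → liberal criterion (biased toward responding “yes”).

liberal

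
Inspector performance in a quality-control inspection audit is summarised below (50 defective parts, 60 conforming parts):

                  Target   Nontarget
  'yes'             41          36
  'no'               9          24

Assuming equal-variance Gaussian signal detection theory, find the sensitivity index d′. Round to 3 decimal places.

H = 41/50 = 0.8200
FA = 36/60 = 0.6000
z(0.8200) = 0.9154, z(0.6000) = 0.2533
d' = z(H) − z(FA) = 0.9154 − 0.2533 = 0.6621

d′ = 0.662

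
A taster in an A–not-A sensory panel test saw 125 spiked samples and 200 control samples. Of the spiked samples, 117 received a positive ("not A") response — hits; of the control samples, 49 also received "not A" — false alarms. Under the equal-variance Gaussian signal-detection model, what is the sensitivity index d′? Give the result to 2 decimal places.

d′ = 2.21

H = 117/125 = 0.9360
FA = 49/200 = 0.2450
Φ⁻¹(0.9360) = 1.522, Φ⁻¹(0.2450) = -0.690
d' = z(H) − z(FA) = 1.522 − (-0.690) = 2.212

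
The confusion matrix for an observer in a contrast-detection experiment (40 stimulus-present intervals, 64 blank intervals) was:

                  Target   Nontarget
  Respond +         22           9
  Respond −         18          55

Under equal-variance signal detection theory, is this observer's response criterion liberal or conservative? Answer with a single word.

conservative

z(H) = 0.126, z(FA) = -1.078
c = −½·(z(H) + z(FA)) = 0.476
c > 0 → conservative criterion (biased toward responding “no”).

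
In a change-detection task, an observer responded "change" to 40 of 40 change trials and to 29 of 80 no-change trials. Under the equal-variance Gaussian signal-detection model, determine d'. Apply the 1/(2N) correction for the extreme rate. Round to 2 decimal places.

d' = 2.59

The hit rate is 40/40 = 1, so apply the 1/(2N) correction: H → 1 − 1/(2·40) = 0.98750.
z(H) = z(0.98750) = 2.241
z(FA) = z(0.36250) = -0.352
d' = 2.241 − (-0.352) = 2.593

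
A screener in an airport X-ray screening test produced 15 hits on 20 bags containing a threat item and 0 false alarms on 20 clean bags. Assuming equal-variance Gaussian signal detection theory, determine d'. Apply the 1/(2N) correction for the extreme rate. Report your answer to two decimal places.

The false-alarm rate is 0/20 = 0, so apply the 1/(2N) correction: FA → 1/(2·20) = 0.02500.
z(H) = z(0.75000) = 0.674
z(FA) = z(0.02500) = -1.960
d' = 0.674 − (-1.960) = 2.634

d' = 2.63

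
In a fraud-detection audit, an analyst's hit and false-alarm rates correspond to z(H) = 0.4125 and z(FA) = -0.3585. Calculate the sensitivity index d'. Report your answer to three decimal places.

d' = z(H) − z(FA) = 0.4125 − (-0.3585) = 0.7710

d' = 0.771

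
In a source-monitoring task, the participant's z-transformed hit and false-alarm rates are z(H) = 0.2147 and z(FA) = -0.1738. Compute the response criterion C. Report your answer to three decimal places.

c = −½·[z(H) + z(FA)] = −½·(0.2147 + (-0.1738)) = -0.02045

C = -0.020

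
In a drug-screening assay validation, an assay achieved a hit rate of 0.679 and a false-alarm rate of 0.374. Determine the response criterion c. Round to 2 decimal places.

z(H) = 0.465
z(FA) = -0.321
c = −½·[z(H) + z(FA)] = −0.5 × (0.465 + (-0.321)) = -0.072

c = -0.07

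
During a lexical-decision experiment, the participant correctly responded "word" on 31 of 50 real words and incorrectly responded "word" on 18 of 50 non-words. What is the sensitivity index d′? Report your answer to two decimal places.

H = 31/50 = 0.6200
FA = 18/50 = 0.3600
Φ⁻¹(0.6200) = 0.3055, Φ⁻¹(0.3600) = -0.3585
d' = z(H) − z(FA) = 0.3055 − (-0.3585) = 0.6640

d′ = 0.66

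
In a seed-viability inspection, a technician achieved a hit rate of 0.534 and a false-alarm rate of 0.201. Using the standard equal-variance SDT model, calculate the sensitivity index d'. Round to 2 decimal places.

z(H) = z(0.534) = 0.085
z(FA) = z(0.201) = -0.838
d' = z(H) − z(FA) = 0.085 − (-0.838) = 0.923

d' = 0.92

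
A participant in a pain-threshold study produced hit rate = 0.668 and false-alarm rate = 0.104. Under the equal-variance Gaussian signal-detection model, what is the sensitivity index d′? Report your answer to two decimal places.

d′ = 1.69

z(0.668) = 0.434, z(0.104) = -1.259
d' = z(H) − z(FA) = 0.434 − (-1.259) = 1.693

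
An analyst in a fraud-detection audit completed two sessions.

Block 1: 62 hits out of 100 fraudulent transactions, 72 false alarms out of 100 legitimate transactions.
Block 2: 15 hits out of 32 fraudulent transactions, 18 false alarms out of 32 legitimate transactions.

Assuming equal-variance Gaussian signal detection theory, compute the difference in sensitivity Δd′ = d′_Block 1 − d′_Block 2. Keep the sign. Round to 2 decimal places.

Δd′ = -0.04

Block 1: z(0.6200) = 0.305, z(0.7200) = 0.583, d' = -0.278
Block 2: z(0.4688) = -0.078, z(0.5625) = 0.157, d' = -0.235
Δd' = d'_Block 1 − d'_Block 2 = -0.278 − (-0.235) = -0.043
Block 2 has the higher sensitivity.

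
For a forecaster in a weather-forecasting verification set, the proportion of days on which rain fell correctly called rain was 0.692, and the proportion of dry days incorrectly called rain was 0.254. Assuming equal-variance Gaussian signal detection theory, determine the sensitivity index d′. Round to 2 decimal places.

d′ = 1.16

Φ⁻¹(0.692) = 0.502, Φ⁻¹(0.254) = -0.662
d' = z(H) − z(FA) = 0.502 − (-0.662) = 1.164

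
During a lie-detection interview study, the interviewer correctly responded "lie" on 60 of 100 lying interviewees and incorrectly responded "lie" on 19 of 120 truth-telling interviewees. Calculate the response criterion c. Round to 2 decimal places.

c = 0.37

H = 60/100 = 0.6000
FA = 19/120 = 0.1583
z(H) = z(0.6000) = 0.2533
z(FA) = z(0.1583) = -1.0015
c = −½·[z(H) + z(FA)] = −0.5 × (0.2533 + (-1.0015)) = 0.3741
c > 0: the interviewer has a conservative response bias.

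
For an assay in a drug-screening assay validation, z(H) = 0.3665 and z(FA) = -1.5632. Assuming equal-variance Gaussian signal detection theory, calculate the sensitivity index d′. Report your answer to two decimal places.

d' = z(H) − z(FA) = 0.3665 − (-1.5632) = 1.9297

d′ = 1.93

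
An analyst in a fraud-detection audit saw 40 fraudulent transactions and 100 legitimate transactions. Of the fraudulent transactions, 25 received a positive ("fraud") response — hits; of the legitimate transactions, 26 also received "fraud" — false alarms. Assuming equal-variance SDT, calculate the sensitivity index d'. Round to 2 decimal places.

d' = 0.96

H = 25/40 = 0.6250
FA = 26/100 = 0.2600
z(0.6250) = 0.3186, z(0.2600) = -0.6433
d' = z(H) − z(FA) = 0.3186 − (-0.6433) = 0.9619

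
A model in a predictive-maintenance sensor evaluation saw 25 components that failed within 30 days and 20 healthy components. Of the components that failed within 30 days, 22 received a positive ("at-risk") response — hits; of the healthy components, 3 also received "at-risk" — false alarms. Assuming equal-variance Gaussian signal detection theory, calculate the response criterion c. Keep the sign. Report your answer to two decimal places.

c = -0.07

H = 22/25 = 0.8800
FA = 3/20 = 0.1500
z(0.8800) = 1.175, z(0.1500) = -1.036
c = −½·[z(H) + z(FA)] = −0.5 × (1.175 + (-1.036)) = -0.0695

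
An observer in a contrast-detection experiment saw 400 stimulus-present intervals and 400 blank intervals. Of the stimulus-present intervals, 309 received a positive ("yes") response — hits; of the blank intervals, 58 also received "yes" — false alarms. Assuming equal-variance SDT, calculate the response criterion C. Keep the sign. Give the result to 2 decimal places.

H = 309/400 = 0.7725
FA = 58/400 = 0.1450
Φ⁻¹(0.7725) = 0.747, Φ⁻¹(0.1450) = -1.058
c = −½·[z(H) + z(FA)] = −0.5 × (0.747 + (-1.058)) = 0.1555
c > 0: the observer has a conservative response bias.

C = 0.16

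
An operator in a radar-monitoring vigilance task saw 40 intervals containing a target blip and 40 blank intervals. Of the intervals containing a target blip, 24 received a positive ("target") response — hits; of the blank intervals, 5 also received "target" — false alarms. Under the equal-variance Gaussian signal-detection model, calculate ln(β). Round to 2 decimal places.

H = 24/40 = 0.6000
FA = 5/40 = 0.1250
Φ⁻¹(H) = Φ⁻¹(0.6000) = 0.253
Φ⁻¹(FA) = Φ⁻¹(0.1250) = -1.150
ln β = −½·[z(H)² − z(FA)²] = −0.5 × (0.064 − 1.323) = 0.6295

ln β = 0.63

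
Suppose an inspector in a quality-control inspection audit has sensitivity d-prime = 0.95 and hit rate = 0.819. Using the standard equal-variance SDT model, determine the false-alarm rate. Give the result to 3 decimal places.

z(hit rate) = z(0.819) = 0.9116
z(FA) = z(H) − d' = 0.9116 − 0.95 = -0.0384
false-alarm rate = Φ(-0.0384) = 0.4847

false-alarm rate = 0.485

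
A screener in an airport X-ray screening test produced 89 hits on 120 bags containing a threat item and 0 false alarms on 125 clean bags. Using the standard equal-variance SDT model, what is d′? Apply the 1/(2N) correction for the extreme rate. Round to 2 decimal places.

The false-alarm rate is 0/125 = 0, so apply the 1/(2N) correction: FA → 1/(2·125) = 0.00400.
z(H) = z(0.74167) = 0.649
z(FA) = z(0.00400) = -2.652
d' = 0.649 − (-2.652) = 3.301

d′ = 3.30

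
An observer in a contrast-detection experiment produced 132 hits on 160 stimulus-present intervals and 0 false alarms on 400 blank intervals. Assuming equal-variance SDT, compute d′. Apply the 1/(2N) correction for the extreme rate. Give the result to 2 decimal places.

The false-alarm rate is 0/400 = 0, so apply the 1/(2N) correction: FA → 1/(2·400) = 0.00125.
z(H) = z(0.82500) = 0.935
z(FA) = z(0.00125) = -3.023
d' = 0.935 − (-3.023) = 3.958

d′ = 3.96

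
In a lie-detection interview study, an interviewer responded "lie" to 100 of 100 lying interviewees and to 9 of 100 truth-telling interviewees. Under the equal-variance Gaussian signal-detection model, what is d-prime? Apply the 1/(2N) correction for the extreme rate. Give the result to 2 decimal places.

d-prime = 3.92

The hit rate is 100/100 = 1, so apply the 1/(2N) correction: H → 1 − 1/(2·100) = 0.99500.
z(H) = z(0.99500) = 2.576
z(FA) = z(0.09000) = -1.341
d' = 2.576 − (-1.341) = 3.917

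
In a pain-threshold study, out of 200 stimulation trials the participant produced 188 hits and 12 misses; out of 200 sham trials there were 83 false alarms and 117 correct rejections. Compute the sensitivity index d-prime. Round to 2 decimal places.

d-prime = 1.77

H = 188/200 = 0.9400
FA = 83/200 = 0.4150
z(H) = z(0.9400) = 1.555
z(FA) = z(0.4150) = -0.215
d' = z(H) − z(FA) = 1.555 − (-0.215) = 1.770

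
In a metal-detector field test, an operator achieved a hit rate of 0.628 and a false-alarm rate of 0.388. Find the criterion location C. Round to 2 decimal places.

z(H) = 0.3266
z(FA) = -0.2845
c = −½·[z(H) + z(FA)] = −0.5 × (0.3266 + (-0.2845)) = -0.02105

C = -0.02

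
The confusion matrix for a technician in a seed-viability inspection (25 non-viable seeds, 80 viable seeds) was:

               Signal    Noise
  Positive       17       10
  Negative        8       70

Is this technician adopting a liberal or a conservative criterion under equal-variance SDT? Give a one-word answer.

z(H) = 0.468, z(FA) = -1.150
c = −½·(z(H) + z(FA)) = 0.341
c > 0 → conservative criterion (biased toward responding “no”).

conservative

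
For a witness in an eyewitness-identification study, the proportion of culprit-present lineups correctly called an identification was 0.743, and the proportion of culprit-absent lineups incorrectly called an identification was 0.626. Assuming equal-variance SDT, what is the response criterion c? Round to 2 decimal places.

c = -0.49

z(0.743) = 0.6526, z(0.626) = 0.3213
c = −½·[z(H) + z(FA)] = −0.5 × (0.6526 + 0.3213) = -0.48695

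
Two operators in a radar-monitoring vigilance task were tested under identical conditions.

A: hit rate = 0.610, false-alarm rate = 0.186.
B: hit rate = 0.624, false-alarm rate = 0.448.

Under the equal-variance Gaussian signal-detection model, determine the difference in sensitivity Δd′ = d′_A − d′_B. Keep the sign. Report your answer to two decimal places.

A: z(0.610) = 0.279, z(0.186) = -0.893, d' = 1.172
B: z(0.624) = 0.316, z(0.448) = -0.131, d' = 0.447
Δd' = d'_A − d'_B = 1.172 − 0.447 = 0.725
A has the higher sensitivity.

Δd′ = 0.73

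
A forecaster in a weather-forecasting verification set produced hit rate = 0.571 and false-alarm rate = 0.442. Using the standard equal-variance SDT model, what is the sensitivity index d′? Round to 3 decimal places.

d′ = 0.325

z(H) = 0.1789
z(FA) = -0.1459
d' = z(H) − z(FA) = 0.1789 − (-0.1459) = 0.3248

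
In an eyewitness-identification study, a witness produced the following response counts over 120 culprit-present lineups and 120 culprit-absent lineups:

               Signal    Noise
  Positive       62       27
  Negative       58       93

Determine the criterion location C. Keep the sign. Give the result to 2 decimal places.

C = 0.36

H = 62/120 = 0.5167
FA = 27/120 = 0.2250
Φ⁻¹(H) = Φ⁻¹(0.5167) = 0.0419
Φ⁻¹(FA) = Φ⁻¹(0.2250) = -0.7554
c = −½·[z(H) + z(FA)] = −0.5 × (0.0419 + (-0.7554)) = 0.35675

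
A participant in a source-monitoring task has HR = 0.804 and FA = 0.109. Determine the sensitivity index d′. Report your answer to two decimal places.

Φ⁻¹(H) = Φ⁻¹(0.804) = 0.856
Φ⁻¹(FA) = Φ⁻¹(0.109) = -1.232
d' = z(H) − z(FA) = 0.856 − (-1.232) = 2.088

d′ = 2.09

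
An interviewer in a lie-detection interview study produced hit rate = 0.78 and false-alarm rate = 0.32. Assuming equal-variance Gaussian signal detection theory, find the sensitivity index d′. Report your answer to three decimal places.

d′ = 1.240

z(H) = 0.7722
z(FA) = -0.4677
d' = z(H) − z(FA) = 0.7722 − (-0.4677) = 1.2399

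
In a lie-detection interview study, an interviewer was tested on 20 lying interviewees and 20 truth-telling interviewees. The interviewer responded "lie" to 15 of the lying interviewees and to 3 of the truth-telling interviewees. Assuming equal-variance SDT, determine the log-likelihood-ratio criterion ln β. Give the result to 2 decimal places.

ln β = 0.31

H = 15/20 = 0.7500
FA = 3/20 = 0.1500
Φ⁻¹(0.7500) = 0.674, Φ⁻¹(0.1500) = -1.036
ln β = −½·[z(H)² − z(FA)²] = −0.5 × (0.454 − 1.073) = 0.3095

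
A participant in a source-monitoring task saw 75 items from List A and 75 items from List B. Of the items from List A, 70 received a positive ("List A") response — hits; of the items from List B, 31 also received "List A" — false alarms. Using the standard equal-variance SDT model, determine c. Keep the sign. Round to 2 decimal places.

c = -0.64

H = 70/75 = 0.9333
FA = 31/75 = 0.4133
Φ⁻¹(0.9333) = 1.5008, Φ⁻¹(0.4133) = -0.2191
c = −½·[z(H) + z(FA)] = −0.5 × (1.5008 + (-0.2191)) = -0.64085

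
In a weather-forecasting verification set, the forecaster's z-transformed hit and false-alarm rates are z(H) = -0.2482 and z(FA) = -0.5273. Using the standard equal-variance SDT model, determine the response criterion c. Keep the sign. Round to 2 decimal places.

c = −½·[z(H) + z(FA)] = −½·(-0.2482 + (-0.5273)) = 0.38775
c > 0: the forecaster has a conservative response bias.

c = 0.39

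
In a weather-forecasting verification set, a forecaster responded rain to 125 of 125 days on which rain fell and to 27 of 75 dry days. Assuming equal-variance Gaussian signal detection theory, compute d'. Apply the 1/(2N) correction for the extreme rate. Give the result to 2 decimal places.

d' = 3.01

The hit rate is 125/125 = 1, so apply the 1/(2N) correction: H → 1 − 1/(2·125) = 0.99600.
z(H) = z(0.99600) = 2.652
z(FA) = z(0.36000) = -0.358
d' = 2.652 − (-0.358) = 3.010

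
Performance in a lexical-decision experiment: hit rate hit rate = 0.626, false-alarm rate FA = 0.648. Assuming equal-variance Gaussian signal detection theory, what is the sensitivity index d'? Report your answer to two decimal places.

Φ⁻¹(0.626) = 0.3213, Φ⁻¹(0.648) = 0.3799
d' = z(H) − z(FA) = 0.3213 − 0.3799 = -0.0586

d' = -0.06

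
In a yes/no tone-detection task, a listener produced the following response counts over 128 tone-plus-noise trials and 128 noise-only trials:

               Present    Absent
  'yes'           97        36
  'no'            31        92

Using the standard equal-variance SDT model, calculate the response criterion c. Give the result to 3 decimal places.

c = -0.060

H = 97/128 = 0.7578
FA = 36/128 = 0.2812
z(H) = 0.6992
z(FA) = -0.5793
c = −½·[z(H) + z(FA)] = −0.5 × (0.6992 + (-0.5793)) = -0.05995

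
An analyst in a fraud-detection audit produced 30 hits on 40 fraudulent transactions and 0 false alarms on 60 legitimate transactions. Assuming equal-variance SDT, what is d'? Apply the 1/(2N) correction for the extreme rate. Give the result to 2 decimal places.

The false-alarm rate is 0/60 = 0, so apply the 1/(2N) correction: FA → 1/(2·60) = 0.00833.
z(H) = z(0.75000) = 0.674
z(FA) = z(0.00833) = -2.394
d' = 0.674 − (-2.394) = 3.068

d' = 3.07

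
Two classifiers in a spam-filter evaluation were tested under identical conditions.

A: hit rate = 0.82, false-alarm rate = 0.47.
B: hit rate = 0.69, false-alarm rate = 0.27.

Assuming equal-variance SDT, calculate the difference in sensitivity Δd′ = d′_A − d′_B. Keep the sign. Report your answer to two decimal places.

A: z(0.82) = 0.915, z(0.47) = -0.075, d' = 0.990
B: z(0.69) = 0.496, z(0.27) = -0.613, d' = 1.109
Δd' = d'_A − d'_B = 0.990 − 1.109 = -0.119
B has the higher sensitivity.

Δd′ = -0.12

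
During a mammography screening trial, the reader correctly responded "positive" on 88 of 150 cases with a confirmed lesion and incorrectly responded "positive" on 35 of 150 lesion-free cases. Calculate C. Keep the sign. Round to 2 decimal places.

C = 0.25

H = 88/150 = 0.5867
FA = 35/150 = 0.2333
z(H) = 0.2191
z(FA) = -0.7280
c = −½·[z(H) + z(FA)] = −0.5 × (0.2191 + (-0.7280)) = 0.25445
c > 0: the reader has a conservative response bias.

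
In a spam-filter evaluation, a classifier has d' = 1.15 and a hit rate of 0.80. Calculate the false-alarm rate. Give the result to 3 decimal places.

false-alarm rate = 0.379

z(hit rate) = z(0.80) = 0.8416
z(FA) = z(H) − d' = 0.8416 − 1.15 = -0.3084
false-alarm rate = Φ(-0.3084) = 0.3789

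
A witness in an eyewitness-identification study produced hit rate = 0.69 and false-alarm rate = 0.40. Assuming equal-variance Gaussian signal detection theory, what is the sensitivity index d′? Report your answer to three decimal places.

z(H) = 0.4959
z(FA) = -0.2533
d' = z(H) − z(FA) = 0.4959 − (-0.2533) = 0.7492

d′ = 0.749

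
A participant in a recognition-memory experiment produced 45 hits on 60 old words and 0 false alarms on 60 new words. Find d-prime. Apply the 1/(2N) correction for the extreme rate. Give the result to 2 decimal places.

d-prime = 3.07

The false-alarm rate is 0/60 = 0, so apply the 1/(2N) correction: FA → 1/(2·60) = 0.00833.
z(H) = z(0.75000) = 0.674
z(FA) = z(0.00833) = -2.394
d' = 0.674 − (-2.394) = 3.068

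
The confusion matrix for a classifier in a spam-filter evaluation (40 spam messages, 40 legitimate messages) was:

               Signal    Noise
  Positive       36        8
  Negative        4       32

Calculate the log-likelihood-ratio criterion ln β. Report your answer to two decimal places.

ln β = -0.47

H = 36/40 = 0.9000
FA = 8/40 = 0.2000
z(0.9000) = 1.282, z(0.2000) = -0.842
ln β = −½·[z(H)² − z(FA)²] = −0.5 × (1.644 − 0.709) = -0.4675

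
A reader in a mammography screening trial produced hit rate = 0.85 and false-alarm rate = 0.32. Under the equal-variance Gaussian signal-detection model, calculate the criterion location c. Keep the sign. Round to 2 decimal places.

z(H) = z(0.85) = 1.0364
z(FA) = z(0.32) = -0.4677
c = −½·[z(H) + z(FA)] = −0.5 × (1.0364 + (-0.4677)) = -0.28435

c = -0.28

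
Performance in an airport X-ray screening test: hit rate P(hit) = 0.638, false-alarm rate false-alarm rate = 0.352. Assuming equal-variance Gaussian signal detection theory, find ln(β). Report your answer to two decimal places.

Φ⁻¹(H) = 0.353
Φ⁻¹(FA) = -0.380
ln β = −½·[z(H)² − z(FA)²] = −0.5 × (0.125 − 0.144) = 0.0095

ln β = 0.01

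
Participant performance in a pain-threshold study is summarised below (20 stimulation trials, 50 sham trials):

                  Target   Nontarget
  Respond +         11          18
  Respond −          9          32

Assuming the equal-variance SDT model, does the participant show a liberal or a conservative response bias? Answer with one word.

conservative

z(H) = 0.126, z(FA) = -0.358
c = −½·(z(H) + z(FA)) = 0.116
c > 0 → conservative criterion (biased toward responding “no”).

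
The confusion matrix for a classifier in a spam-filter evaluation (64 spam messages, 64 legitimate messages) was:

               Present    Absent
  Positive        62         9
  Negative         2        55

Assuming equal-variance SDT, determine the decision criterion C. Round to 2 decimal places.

H = 62/64 = 0.9688
FA = 9/64 = 0.1406
z(H) = 1.8634
z(FA) = -1.0776
c = −½·[z(H) + z(FA)] = −0.5 × (1.8634 + (-1.0776)) = -0.3929
c < 0: the classifier has a liberal response bias.

C = -0.39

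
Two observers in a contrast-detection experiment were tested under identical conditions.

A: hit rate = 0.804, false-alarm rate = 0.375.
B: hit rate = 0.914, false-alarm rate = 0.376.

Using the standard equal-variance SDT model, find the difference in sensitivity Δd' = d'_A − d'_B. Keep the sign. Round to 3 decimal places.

A: z(0.804) = 0.8560, z(0.375) = -0.3186, d' = 1.1746
B: z(0.914) = 1.3658, z(0.376) = -0.3160, d' = 1.6818
Δd' = d'_A − d'_B = 1.1746 − 1.6818 = -0.5072
B has the higher sensitivity.

Δd' = -0.507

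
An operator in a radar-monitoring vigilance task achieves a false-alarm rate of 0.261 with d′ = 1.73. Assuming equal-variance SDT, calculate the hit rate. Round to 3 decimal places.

z(false-alarm rate) = z(0.261) = -0.6403
z(H) = z(FA) + d' = -0.6403 + 1.73 = 1.0897
hit rate = Φ(1.0897) = 0.8621

hit rate = 0.862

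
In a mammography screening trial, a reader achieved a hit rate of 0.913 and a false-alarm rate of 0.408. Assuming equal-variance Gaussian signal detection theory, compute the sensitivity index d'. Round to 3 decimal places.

d' = 1.592

z(H) = z(0.913) = 1.3595
z(FA) = z(0.408) = -0.2327
d' = z(H) − z(FA) = 1.3595 − (-0.2327) = 1.5922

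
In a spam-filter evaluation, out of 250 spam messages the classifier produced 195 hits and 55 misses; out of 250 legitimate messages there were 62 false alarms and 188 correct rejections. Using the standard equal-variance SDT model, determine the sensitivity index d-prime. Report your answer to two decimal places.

H = 195/250 = 0.7800
FA = 62/250 = 0.2480
Φ⁻¹(H) = 0.772
Φ⁻¹(FA) = -0.681
d' = z(H) − z(FA) = 0.772 − (-0.681) = 1.453

d-prime = 1.45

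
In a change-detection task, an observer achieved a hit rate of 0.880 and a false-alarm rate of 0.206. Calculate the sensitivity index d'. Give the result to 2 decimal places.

d' = 2.00

Φ⁻¹(H) = Φ⁻¹(0.880) = 1.175
Φ⁻¹(FA) = Φ⁻¹(0.206) = -0.820
d' = z(H) − z(FA) = 1.175 − (-0.820) = 1.995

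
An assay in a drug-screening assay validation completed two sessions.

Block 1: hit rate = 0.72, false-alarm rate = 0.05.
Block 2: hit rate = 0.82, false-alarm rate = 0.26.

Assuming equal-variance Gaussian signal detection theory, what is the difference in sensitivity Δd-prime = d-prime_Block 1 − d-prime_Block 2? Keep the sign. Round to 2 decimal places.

Δd-prime = 0.67

Block 1: z(0.72) = 0.583, z(0.05) = -1.645, d' = 2.228
Block 2: z(0.82) = 0.915, z(0.26) = -0.643, d' = 1.558
Δd' = d'_Block 1 − d'_Block 2 = 2.228 − 1.558 = 0.670
Block 1 has the higher sensitivity.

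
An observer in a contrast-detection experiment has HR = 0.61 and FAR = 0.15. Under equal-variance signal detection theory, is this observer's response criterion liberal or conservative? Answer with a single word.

conservative

z(H) = 0.279, z(FA) = -1.036
c = −½·(z(H) + z(FA)) = 0.3785
c > 0 → conservative criterion (biased toward responding “no”).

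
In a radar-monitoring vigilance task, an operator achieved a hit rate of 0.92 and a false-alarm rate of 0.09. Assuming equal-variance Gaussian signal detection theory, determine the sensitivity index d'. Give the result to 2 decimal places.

d' = 2.75

z(H) = z(0.92) = 1.4051
z(FA) = z(0.09) = -1.3408
d' = z(H) − z(FA) = 1.4051 − (-1.3408) = 2.7459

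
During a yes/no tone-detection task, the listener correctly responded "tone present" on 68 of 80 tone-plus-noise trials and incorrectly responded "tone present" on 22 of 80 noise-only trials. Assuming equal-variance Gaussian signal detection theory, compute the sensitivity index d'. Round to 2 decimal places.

H = 68/80 = 0.8500
FA = 22/80 = 0.2750
z(H) = 1.0364
z(FA) = -0.5978
d' = z(H) − z(FA) = 1.0364 − (-0.5978) = 1.6342

d' = 1.63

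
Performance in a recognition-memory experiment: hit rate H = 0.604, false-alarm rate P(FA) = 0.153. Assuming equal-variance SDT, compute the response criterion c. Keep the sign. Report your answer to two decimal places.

z(0.604) = 0.264, z(0.153) = -1.024
c = −½·[z(H) + z(FA)] = −0.5 × (0.264 + (-1.024)) = 0.380
c > 0: the participant has a conservative response bias.

c = 0.38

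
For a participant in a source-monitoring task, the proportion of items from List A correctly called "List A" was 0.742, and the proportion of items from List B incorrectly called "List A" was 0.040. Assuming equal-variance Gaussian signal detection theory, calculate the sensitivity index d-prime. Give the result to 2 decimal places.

d-prime = 2.40

z(H) = 0.6495
z(FA) = -1.7507
d' = z(H) − z(FA) = 0.6495 − (-1.7507) = 2.4002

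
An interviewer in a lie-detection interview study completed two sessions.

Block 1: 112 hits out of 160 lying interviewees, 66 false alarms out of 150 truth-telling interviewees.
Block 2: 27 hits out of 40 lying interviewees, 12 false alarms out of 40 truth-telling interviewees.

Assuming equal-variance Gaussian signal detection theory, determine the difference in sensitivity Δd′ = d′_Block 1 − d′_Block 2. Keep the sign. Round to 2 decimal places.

Δd′ = -0.30

Block 1: z(0.7000) = 0.524, z(0.4400) = -0.151, d' = 0.675
Block 2: z(0.6750) = 0.454, z(0.3000) = -0.524, d' = 0.978
Δd' = d'_Block 1 − d'_Block 2 = 0.675 − 0.978 = -0.303
Block 2 has the higher sensitivity.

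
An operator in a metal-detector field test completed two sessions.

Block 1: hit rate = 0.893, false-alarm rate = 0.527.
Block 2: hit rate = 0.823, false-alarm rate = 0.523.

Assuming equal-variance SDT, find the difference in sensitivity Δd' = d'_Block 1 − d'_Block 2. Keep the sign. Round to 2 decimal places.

Δd' = 0.31

Block 1: z(0.893) = 1.243, z(0.527) = 0.068, d' = 1.175
Block 2: z(0.823) = 0.927, z(0.523) = 0.058, d' = 0.869
Δd' = d'_Block 1 − d'_Block 2 = 1.175 − 0.869 = 0.306
Block 1 has the higher sensitivity.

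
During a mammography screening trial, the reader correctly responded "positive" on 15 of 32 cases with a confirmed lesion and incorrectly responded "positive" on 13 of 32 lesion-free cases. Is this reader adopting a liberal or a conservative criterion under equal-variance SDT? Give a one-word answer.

z(H) = -0.078, z(FA) = -0.237
c = −½·(z(H) + z(FA)) = 0.1575
c > 0 → conservative criterion (biased toward responding “no”).

conservative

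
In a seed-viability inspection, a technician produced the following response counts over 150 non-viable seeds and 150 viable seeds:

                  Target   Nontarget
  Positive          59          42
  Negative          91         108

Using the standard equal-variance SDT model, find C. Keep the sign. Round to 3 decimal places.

C = 0.427

H = 59/150 = 0.3933
FA = 42/150 = 0.2800
z(H) = -0.2707
z(FA) = -0.5828
c = −½·[z(H) + z(FA)] = −0.5 × (-0.2707 + (-0.5828)) = 0.42675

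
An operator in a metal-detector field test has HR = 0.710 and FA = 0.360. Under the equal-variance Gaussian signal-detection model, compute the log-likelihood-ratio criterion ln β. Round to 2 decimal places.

z(0.710) = 0.553, z(0.360) = -0.358
ln β = −½·[z(H)² − z(FA)²] = −0.5 × (0.306 − 0.128) = -0.089

ln β = -0.09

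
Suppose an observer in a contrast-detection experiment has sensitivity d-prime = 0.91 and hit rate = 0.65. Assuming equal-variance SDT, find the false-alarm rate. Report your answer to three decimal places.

z(hit rate) = z(0.65) = 0.3853
z(FA) = z(H) − d' = 0.3853 − 0.91 = -0.5247
false-alarm rate = Φ(-0.5247) = 0.2999

false-alarm rate = 0.300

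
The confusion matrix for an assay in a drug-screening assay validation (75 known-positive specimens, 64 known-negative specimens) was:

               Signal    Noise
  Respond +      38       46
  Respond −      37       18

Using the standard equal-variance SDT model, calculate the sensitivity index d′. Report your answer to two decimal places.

H = 38/75 = 0.5067
FA = 46/64 = 0.7188
z(H) = z(0.5067) = 0.0168
z(FA) = z(0.7188) = 0.5793
d' = z(H) − z(FA) = 0.0168 − 0.5793 = -0.5625

d′ = -0.56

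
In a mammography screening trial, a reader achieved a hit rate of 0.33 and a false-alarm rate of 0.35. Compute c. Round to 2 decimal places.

Φ⁻¹(H) = -0.440
Φ⁻¹(FA) = -0.385
c = −½·[z(H) + z(FA)] = −0.5 × (-0.440 + (-0.385)) = 0.4125

c = 0.41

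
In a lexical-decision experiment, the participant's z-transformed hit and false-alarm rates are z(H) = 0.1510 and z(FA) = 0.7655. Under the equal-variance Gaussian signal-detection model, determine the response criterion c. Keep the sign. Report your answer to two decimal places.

c = −½·[z(H) + z(FA)] = −½·(0.1510 + 0.7655) = -0.45825
c < 0: the participant has a liberal response bias.

c = -0.46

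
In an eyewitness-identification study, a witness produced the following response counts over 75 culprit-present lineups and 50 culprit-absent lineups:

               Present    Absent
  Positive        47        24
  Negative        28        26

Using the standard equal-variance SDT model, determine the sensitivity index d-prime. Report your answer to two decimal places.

d-prime = 0.37

H = 47/75 = 0.6267
FA = 24/50 = 0.4800
z(0.6267) = 0.323, z(0.4800) = -0.050
d' = z(H) − z(FA) = 0.323 − (-0.050) = 0.373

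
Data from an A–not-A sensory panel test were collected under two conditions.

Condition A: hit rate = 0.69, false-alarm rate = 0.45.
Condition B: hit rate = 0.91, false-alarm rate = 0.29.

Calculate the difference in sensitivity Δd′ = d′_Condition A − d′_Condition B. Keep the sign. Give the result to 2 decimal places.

Condition A: z(0.69) = 0.496, z(0.45) = -0.126, d' = 0.622
Condition B: z(0.91) = 1.341, z(0.29) = -0.553, d' = 1.894
Δd' = d'_Condition A − d'_Condition B = 0.622 − 1.894 = -1.272
Condition B has the higher sensitivity.

Δd′ = -1.27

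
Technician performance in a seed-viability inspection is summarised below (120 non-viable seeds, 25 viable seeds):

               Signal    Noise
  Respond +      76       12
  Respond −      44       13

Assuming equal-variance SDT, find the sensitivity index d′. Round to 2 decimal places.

d′ = 0.39

H = 76/120 = 0.6333
FA = 12/25 = 0.4800
Φ⁻¹(H) = 0.341
Φ⁻¹(FA) = -0.050
d' = z(H) − z(FA) = 0.341 − (-0.050) = 0.391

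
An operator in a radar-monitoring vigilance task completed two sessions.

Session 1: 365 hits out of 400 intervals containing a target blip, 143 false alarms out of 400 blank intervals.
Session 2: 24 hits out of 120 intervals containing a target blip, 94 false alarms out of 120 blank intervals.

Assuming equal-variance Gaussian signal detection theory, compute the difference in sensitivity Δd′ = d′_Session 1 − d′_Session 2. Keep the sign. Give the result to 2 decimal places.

Session 1: z(0.9125) = 1.356, z(0.3575) = -0.365, d' = 1.721
Session 2: z(0.2000) = -0.842, z(0.7833) = 0.783, d' = -1.625
Δd' = d'_Session 1 − d'_Session 2 = 1.721 − (-1.625) = 3.346
Session 1 has the higher sensitivity.

Δd′ = 3.35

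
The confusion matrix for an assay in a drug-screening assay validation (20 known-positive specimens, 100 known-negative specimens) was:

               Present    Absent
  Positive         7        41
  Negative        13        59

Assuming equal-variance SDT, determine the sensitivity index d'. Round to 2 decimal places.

H = 7/20 = 0.3500
FA = 41/100 = 0.4100
z(H) = z(0.3500) = -0.3853
z(FA) = z(0.4100) = -0.2275
d' = z(H) − z(FA) = -0.3853 − (-0.2275) = -0.1578

d' = -0.16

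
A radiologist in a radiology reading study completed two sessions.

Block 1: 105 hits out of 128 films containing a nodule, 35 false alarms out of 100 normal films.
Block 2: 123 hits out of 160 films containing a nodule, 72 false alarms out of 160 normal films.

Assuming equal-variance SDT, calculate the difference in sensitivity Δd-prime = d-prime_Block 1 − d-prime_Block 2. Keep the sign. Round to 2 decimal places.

Block 1: z(0.8203) = 0.917, z(0.3500) = -0.385, d' = 1.302
Block 2: z(0.7688) = 0.735, z(0.4500) = -0.126, d' = 0.861
Δd' = d'_Block 1 − d'_Block 2 = 1.302 − 0.861 = 0.441
Block 1 has the higher sensitivity.

Δd-prime = 0.44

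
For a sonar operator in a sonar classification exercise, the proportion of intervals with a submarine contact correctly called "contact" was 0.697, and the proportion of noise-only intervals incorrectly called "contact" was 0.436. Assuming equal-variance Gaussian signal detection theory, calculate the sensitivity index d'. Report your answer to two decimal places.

d' = 0.68

z(H) = z(0.697) = 0.516
z(FA) = z(0.436) = -0.161
d' = z(H) − z(FA) = 0.516 − (-0.161) = 0.677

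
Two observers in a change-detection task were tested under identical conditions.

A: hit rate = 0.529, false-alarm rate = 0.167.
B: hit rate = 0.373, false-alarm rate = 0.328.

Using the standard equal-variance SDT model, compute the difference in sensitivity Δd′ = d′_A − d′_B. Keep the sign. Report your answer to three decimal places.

Δd′ = 0.917

A: z(0.529) = 0.0728, z(0.167) = -0.9661, d' = 1.0389
B: z(0.373) = -0.3239, z(0.328) = -0.4454, d' = 0.1215
Δd' = d'_A − d'_B = 1.0389 − 0.1215 = 0.9174
A has the higher sensitivity.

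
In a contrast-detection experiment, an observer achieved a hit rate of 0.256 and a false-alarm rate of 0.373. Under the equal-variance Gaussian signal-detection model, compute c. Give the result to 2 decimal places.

Φ⁻¹(H) = Φ⁻¹(0.256) = -0.656
Φ⁻¹(FA) = Φ⁻¹(0.373) = -0.324
c = −½·[z(H) + z(FA)] = −0.5 × (-0.656 + (-0.324)) = 0.490

c = 0.49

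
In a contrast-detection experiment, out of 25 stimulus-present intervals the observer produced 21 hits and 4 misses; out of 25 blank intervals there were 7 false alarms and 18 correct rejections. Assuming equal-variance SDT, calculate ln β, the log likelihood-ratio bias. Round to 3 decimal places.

H = 21/25 = 0.8400
FA = 7/25 = 0.2800
Φ⁻¹(H) = Φ⁻¹(0.8400) = 0.9945
Φ⁻¹(FA) = Φ⁻¹(0.2800) = -0.5828
ln β = −½·[z(H)² − z(FA)²] = −0.5 × (0.9890 − 0.3397) = -0.32465

ln β = -0.325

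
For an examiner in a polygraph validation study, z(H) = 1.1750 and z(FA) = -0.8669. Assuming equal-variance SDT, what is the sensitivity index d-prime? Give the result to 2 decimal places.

d-prime = 2.04

d' = z(H) − z(FA) = 1.1750 − (-0.8669) = 2.0419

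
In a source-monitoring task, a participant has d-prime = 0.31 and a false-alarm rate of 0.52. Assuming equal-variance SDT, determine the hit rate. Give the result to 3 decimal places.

hit rate = 0.641

z(false-alarm rate) = z(0.52) = 0.0502
z(H) = z(FA) + d' = 0.0502 + 0.31 = 0.3602
hit rate = Φ(0.3602) = 0.6407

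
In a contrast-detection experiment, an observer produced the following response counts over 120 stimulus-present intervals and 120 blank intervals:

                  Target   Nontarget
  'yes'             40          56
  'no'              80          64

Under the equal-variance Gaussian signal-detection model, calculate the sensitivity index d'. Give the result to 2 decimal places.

d' = -0.35

H = 40/120 = 0.3333
FA = 56/120 = 0.4667
z(0.3333) = -0.431, z(0.4667) = -0.084
d' = z(H) − z(FA) = -0.431 − (-0.084) = -0.347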